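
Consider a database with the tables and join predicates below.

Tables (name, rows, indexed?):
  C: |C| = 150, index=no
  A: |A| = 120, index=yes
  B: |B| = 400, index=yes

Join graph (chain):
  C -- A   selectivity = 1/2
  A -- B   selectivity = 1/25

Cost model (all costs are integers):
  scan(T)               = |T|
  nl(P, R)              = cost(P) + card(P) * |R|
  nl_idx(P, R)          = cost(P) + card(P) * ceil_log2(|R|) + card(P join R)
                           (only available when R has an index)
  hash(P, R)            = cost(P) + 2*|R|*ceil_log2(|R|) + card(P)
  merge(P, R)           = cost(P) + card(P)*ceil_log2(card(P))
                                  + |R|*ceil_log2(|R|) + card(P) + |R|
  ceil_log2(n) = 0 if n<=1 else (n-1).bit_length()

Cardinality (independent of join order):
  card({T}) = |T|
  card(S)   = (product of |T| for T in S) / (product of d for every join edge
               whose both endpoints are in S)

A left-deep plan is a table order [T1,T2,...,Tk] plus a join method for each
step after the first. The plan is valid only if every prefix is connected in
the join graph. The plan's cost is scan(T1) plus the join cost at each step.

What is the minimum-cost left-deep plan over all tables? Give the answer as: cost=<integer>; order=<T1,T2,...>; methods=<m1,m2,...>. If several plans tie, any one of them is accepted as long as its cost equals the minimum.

Selinger DP (subsets sized 1..n):
  {C}: scan cost=150, card=150
  {A}: scan cost=120, card=120
  {B}: scan cost=400, card=400
  {AC}: card=9000; try (A,hash)→1980, (C,merge)→2430, (A,merge)→2460, (C,hash)→2640, (A,nl_idx)→10200, (C,nl)→18120 …(+1); best=1980 via (A,hash)
  {AB}: card=1920; try (A,hash)→2480, (B,nl_idx)→3120, (B,merge)→5080, (A,nl_idx)→5120, (A,merge)→5360, (B,hash)→7440 …(+2); best=2480 via (A,hash)
  {ABC}: card=144000; try (C,hash)→6800, (B,hash)→18180, (C,merge)→26870, (B,merge)→140980, (B,nl_idx)→226980, (C,nl)→290480 …(+1); best=6800 via (C,hash)

cost=6800; order=B,A,C; methods=hash,hash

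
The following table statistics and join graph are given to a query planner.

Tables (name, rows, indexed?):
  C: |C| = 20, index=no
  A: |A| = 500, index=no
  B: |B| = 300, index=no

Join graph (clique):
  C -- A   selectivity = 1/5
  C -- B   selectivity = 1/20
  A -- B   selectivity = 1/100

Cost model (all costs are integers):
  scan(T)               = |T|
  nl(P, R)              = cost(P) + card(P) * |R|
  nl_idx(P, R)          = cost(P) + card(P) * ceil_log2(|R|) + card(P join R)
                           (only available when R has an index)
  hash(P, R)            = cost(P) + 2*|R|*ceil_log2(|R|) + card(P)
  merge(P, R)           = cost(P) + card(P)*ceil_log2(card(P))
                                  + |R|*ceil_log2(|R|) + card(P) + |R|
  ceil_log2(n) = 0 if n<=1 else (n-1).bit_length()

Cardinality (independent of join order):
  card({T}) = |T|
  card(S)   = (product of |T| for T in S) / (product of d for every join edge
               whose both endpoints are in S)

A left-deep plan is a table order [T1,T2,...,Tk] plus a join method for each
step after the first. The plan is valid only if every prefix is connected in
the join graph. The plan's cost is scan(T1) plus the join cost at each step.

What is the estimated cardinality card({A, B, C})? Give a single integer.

300

Tables in S: A(500), B(300), C(20)
Edges inside S: C-A(d=5), C-B(d=20), A-B(d=100)
numerator = 500 * 300 * 20 = 3000000
denominator = 5 * 20 * 100 = 10000
card(S) = 3000000 / 10000 = 300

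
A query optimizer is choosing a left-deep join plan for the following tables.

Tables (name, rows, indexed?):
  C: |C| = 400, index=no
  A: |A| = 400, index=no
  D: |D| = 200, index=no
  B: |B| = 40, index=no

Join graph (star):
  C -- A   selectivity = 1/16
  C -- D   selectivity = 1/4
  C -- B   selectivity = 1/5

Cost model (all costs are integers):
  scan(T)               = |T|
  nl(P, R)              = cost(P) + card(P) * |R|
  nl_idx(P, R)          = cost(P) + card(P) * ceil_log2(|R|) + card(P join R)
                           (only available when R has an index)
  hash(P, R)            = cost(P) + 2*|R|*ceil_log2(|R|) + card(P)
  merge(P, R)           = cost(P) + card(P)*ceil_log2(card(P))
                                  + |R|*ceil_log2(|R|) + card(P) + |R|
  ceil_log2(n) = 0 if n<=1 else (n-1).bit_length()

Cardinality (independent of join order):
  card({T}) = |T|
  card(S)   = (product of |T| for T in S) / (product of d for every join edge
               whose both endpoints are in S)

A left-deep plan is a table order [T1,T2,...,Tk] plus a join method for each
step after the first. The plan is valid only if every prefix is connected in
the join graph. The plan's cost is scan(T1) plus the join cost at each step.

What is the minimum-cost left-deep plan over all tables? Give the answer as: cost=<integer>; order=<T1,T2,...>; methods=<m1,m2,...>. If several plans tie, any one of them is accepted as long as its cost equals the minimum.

Selinger DP (subsets sized 1..n):
  {C}: scan cost=400, card=400
  {A}: scan cost=400, card=400
  {D}: scan cost=200, card=200
  {B}: scan cost=40, card=40
  {AC}: card=10000; try (C,hash)→8000, (A,hash)→8000, (C,merge)→8400, (A,merge)→8400, (C,nl)→160400, (A,nl)→160400; best=8000 via (C,hash)
  {CD}: card=20000; try (D,hash)→4000, (C,merge)→6000, (D,merge)→6200, (C,hash)→7600, (C,nl)→80200, (D,nl)→80400; best=4000 via (D,hash)
  {BC}: card=3200; try (B,hash)→1280, (C,merge)→4320, (B,merge)→4680, (C,hash)→7280, (C,nl)→16040, (B,nl)→16400; best=1280 via (B,hash)
  {ACD}: card=500000; try (D,hash)→21200, (A,hash)→31200, (D,merge)→159800, (A,merge)→328000, (D,nl)→2008000, (A,nl)→8004000; best=21200 via (D,hash)
  {ABC}: card=80000; try (A,hash)→11680, (B,hash)→18480, (A,merge)→46880, (B,merge)→158280, (B,nl)→408000, (A,nl)→1281280; best=11680 via (A,hash)
  {BCD}: card=160000; try (D,hash)→7680, (B,hash)→24480, (D,merge)→44680, (B,merge)→324280, (D,nl)→641280, (B,nl)→804000; best=7680 via (D,hash)
  {ABCD}: card=4000000; try (D,hash)→94880, (A,hash)→174880, (B,hash)→521680, (D,merge)→1453480, (A,merge)→3051680, (B,merge)→10021480 …(+3); best=94880 via (D,hash)

cost=94880; order=C,B,A,D; methods=hash,hash,hash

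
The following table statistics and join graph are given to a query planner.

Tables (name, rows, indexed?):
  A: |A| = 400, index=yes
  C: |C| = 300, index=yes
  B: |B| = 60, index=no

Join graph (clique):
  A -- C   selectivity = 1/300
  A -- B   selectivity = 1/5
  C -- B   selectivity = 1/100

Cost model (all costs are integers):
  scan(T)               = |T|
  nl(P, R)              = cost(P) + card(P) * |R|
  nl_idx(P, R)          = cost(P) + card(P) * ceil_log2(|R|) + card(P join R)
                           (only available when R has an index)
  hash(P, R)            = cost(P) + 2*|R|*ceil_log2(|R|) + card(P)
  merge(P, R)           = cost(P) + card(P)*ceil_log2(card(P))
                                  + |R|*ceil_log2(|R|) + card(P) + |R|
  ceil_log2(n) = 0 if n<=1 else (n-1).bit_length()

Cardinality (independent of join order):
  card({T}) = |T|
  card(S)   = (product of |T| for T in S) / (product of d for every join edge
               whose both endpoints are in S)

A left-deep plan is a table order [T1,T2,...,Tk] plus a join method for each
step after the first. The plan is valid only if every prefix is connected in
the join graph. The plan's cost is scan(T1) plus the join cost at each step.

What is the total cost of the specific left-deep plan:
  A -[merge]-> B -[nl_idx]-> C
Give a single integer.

48068

step 1: scan A: cost=400, card=400
step 2: join B via merge
    card(P join B) = 400*60/(5) = 4800
    cost = 400 + 400*9 + 60*6 + 400 + 60 = 4820
step 3: join C via nl_idx
    card(P join C) = 4800*300/(300*100) = 48
    cost = 4820 + 4800*9 + 48 = 48068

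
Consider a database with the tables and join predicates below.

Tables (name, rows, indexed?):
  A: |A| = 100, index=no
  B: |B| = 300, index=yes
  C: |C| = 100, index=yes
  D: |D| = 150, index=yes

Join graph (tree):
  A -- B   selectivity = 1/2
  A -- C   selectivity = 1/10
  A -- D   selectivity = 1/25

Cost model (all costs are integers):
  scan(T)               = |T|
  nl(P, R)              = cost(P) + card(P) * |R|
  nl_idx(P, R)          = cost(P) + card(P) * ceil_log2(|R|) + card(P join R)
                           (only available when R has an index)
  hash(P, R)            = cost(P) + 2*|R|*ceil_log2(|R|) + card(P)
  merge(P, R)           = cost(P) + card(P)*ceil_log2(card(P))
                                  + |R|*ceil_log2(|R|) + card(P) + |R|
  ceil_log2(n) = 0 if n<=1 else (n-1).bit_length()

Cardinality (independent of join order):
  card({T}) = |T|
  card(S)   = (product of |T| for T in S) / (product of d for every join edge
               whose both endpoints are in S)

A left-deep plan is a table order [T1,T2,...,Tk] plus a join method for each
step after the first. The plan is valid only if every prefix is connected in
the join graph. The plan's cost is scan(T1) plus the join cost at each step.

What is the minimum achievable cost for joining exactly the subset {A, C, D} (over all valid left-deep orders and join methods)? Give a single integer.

Selinger DP over subsets of {A,C,D}:
  {A}: scan cost=100, card=100
  {C}: scan cost=100, card=100
  {D}: scan cost=150, card=150
  {AC}: card=1000; try (C,hash)→1600, (A,hash)→1600, (C,merge)→1700, (A,merge)→1700, (C,nl_idx)→1800, (C,nl)→10100 …(+1); best=1600 via (C,hash)
  {AD}: card=600; try (D,nl_idx)→1500, (A,hash)→1700, (D,merge)→2250, (A,merge)→2300, (D,hash)→2600, (D,nl)→15100 …(+1); best=1500 via (D,nl_idx)
  {ACD}: card=6000; try (C,hash)→3500, (D,hash)→5000, (C,merge)→8900, (C,nl_idx)→11700, (D,merge)→13950, (D,nl_idx)→15600 …(+2); best=3500 via (C,hash)

3500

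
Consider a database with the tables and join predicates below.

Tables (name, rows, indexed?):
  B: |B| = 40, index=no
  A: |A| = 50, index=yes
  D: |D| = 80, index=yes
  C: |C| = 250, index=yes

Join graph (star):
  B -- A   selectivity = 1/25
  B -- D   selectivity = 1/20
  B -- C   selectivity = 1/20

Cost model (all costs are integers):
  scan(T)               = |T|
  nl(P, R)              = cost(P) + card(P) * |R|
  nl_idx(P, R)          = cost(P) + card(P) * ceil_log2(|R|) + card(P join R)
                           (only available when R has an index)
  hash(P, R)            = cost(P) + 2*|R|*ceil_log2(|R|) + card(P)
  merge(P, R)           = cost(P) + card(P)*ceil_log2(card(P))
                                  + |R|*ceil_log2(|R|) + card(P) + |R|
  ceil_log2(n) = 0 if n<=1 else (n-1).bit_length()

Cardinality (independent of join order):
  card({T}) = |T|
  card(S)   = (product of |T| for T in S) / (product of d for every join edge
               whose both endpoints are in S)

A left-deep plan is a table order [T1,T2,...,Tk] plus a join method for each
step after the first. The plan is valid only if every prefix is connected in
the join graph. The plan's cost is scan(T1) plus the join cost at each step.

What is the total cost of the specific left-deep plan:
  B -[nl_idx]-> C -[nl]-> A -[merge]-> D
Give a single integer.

37500

step 1: scan B: cost=40, card=40
step 2: join C via nl_idx
    card(P join C) = 40*250/(20) = 500
    cost = 40 + 40*8 + 500 = 860
step 3: join A via nl
    card(P join A) = 500*50/(25) = 1000
    cost = 860 + 500*50 = 25860
step 4: join D via merge
    card(P join D) = 1000*80/(20) = 4000
    cost = 25860 + 1000*10 + 80*7 + 1000 + 80 = 37500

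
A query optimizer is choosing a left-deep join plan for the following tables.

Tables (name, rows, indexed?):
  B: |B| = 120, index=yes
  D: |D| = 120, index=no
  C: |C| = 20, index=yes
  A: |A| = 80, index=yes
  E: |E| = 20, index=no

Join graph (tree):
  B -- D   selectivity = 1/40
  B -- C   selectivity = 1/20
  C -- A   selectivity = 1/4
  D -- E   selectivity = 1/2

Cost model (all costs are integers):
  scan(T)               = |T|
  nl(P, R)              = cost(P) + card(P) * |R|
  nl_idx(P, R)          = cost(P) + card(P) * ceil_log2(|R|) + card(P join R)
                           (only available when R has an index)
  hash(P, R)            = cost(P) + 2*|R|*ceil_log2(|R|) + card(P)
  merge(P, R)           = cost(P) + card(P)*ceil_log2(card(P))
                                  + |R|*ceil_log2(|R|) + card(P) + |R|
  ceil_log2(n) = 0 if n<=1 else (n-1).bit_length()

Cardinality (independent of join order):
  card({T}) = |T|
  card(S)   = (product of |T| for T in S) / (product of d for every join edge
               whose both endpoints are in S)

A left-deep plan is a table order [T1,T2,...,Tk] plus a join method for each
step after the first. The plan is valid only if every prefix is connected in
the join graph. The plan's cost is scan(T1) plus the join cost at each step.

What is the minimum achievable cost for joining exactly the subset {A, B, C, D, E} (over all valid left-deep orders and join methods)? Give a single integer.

7160

Selinger DP over subsets of {A,B,C,D,E}:
  {B}: scan cost=120, card=120
  {D}: scan cost=120, card=120
  {C}: scan cost=20, card=20
  {A}: scan cost=80, card=80
  {E}: scan cost=20, card=20
  {BD}: card=360; try (B,nl_idx)→1320, (D,hash)→1920, (B,hash)→1920, (D,merge)→2040, (B,merge)→2040, (D,nl)→14520 …(+1); best=1320 via (B,nl_idx)
  {BC}: card=120; try (B,nl_idx)→280, (C,hash)→440, (C,nl_idx)→840, (B,merge)→1100, (C,merge)→1200, (B,hash)→1720 …(+2); best=280 via (B,nl_idx)
  {DE}: card=1200; try (E,hash)→440, (D,merge)→1100, (E,merge)→1200, (D,hash)→1720, (D,nl)→2420, (E,nl)→2520; best=440 via (E,hash)
  {AC}: card=400; try (C,hash)→360, (A,nl_idx)→560, (A,merge)→780, (C,merge)→840, (C,nl_idx)→880, (A,hash)→1160 …(+2); best=360 via (C,hash)
  {BCD}: card=360; try (C,hash)→1880, (D,hash)→2080, (D,merge)→2200, (C,nl_idx)→3480, (C,merge)→5040, (C,nl)→8520 …(+1); best=1880 via (C,hash)
  {BDE}: card=3600; try (E,hash)→1880, (B,hash)→3320, (E,merge)→5040, (E,nl)→8520, (B,nl_idx)→12440, (B,merge)→15800 …(+1); best=1880 via (E,hash)
  {ABC}: card=2400; try (A,hash)→1520, (A,merge)→1880, (B,hash)→2440, (A,nl_idx)→3520, (B,merge)→5320, (B,nl_idx)→5560 …(+2); best=1520 via (A,hash)
  {ABCD}: card=7200; try (A,hash)→3360, (D,hash)→5600, (A,merge)→6120, (A,nl_idx)→11600, (A,nl)→30680, (D,merge)→33680 …(+1); best=3360 via (A,hash)
  {BCDE}: card=3600; try (E,hash)→2440, (E,merge)→5600, (C,hash)→5680, (E,nl)→9080, (C,nl_idx)→23480, (C,merge)→48800 …(+1); best=2440 via (E,hash)
  {ABCDE}: card=72000; try (A,hash)→7160, (E,hash)→10760, (A,merge)→49880, (A,nl_idx)→99640, (E,merge)→104280, (E,nl)→147360 …(+1); best=7160 via (A,hash)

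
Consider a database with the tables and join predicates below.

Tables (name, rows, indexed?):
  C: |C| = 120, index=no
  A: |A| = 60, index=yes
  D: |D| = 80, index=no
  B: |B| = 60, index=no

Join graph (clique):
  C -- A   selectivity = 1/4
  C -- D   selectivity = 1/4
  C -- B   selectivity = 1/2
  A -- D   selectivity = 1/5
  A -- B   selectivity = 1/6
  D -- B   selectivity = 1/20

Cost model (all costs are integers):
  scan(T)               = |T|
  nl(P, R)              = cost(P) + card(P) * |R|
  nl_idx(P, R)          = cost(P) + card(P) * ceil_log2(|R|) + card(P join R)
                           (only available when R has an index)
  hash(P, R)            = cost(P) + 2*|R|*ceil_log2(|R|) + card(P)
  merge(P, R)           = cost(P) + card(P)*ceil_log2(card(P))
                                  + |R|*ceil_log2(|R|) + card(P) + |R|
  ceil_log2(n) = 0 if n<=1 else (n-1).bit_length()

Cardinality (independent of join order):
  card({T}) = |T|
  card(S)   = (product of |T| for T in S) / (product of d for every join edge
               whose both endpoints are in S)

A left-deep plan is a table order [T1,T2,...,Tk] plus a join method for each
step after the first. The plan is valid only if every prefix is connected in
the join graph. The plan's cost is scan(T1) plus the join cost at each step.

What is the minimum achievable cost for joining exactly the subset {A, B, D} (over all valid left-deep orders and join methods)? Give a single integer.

1840

Selinger DP over subsets of {A,B,D}:
  {A}: scan cost=60, card=60
  {D}: scan cost=80, card=80
  {B}: scan cost=60, card=60
  {AD}: card=960; try (A,hash)→880, (D,merge)→1120, (A,merge)→1140, (D,hash)→1240, (A,nl_idx)→1520, (D,nl)→4860 …(+1); best=880 via (A,hash)
  {AB}: card=600; try (B,hash)→840, (A,hash)→840, (B,merge)→900, (A,merge)→900, (A,nl_idx)→1020, (B,nl)→3660 …(+1); best=840 via (B,hash)
  {BD}: card=240; try (B,hash)→880, (D,merge)→1120, (B,merge)→1140, (D,hash)→1240, (D,nl)→4860, (B,nl)→4880; best=880 via (B,hash)
  {ABD}: card=480; try (A,hash)→1840, (D,hash)→2560, (B,hash)→2560, (A,nl_idx)→2800, (A,merge)→3460, (D,merge)→8080 …(+4); best=1840 via (A,hash)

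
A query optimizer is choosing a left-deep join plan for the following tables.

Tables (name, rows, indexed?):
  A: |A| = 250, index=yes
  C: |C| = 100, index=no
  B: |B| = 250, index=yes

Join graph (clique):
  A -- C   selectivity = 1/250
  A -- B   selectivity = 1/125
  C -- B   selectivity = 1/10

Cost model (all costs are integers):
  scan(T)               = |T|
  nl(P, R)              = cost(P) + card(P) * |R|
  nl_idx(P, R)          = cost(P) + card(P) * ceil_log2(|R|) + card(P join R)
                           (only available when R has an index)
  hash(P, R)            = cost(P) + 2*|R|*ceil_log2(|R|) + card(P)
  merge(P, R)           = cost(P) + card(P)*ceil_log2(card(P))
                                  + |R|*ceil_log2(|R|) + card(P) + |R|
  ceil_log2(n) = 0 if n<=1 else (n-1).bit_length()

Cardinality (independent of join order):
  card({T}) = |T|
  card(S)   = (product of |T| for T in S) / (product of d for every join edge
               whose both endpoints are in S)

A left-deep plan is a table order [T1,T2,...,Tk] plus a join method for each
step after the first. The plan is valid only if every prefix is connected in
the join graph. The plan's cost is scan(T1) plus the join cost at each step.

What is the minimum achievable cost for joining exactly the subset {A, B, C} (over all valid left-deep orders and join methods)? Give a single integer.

1820

Selinger DP over subsets of {A,B,C}:
  {A}: scan cost=250, card=250
  {C}: scan cost=100, card=100
  {B}: scan cost=250, card=250
  {AC}: card=100; try (A,nl_idx)→1000, (C,hash)→1900, (A,merge)→3150, (C,merge)→3300, (A,hash)→4200, (A,nl)→25100 …(+1); best=1000 via (A,nl_idx)
  {AB}: card=500; try (B,nl_idx)→2750, (A,nl_idx)→2750, (B,hash)→4500, (A,hash)→4500, (B,merge)→4750, (A,merge)→4750 …(+2); best=2750 via (B,nl_idx)
  {BC}: card=2500; try (C,hash)→1900, (B,merge)→3150, (C,merge)→3300, (B,nl_idx)→3400, (B,hash)→4200, (B,nl)→25100 …(+1); best=1900 via (C,hash)
  {ABC}: card=20; try (B,nl_idx)→1820, (B,merge)→4050, (C,hash)→4650, (B,hash)→5100, (A,hash)→8400, (C,merge)→8550 …(+5); best=1820 via (B,nl_idx)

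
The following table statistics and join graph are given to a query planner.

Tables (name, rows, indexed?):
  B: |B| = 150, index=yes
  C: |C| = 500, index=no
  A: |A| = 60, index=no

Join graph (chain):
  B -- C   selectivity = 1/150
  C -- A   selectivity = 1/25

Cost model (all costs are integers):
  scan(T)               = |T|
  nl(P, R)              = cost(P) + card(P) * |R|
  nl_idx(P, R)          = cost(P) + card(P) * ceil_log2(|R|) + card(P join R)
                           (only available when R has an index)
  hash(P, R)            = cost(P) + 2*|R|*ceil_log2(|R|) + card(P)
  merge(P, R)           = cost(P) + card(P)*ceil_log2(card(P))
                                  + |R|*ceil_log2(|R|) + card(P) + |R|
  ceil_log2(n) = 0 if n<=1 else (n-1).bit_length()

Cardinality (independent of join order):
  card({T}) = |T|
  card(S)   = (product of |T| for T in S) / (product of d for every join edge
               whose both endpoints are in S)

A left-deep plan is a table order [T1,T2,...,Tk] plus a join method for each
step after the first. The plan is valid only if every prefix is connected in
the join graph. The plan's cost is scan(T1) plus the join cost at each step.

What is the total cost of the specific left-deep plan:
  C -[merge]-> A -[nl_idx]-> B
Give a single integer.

16720

step 1: scan C: cost=500, card=500
step 2: join A via merge
    card(P join A) = 500*60/(25) = 1200
    cost = 500 + 500*9 + 60*6 + 500 + 60 = 5920
step 3: join B via nl_idx
    card(P join B) = 1200*150/(150) = 1200
    cost = 5920 + 1200*8 + 1200 = 16720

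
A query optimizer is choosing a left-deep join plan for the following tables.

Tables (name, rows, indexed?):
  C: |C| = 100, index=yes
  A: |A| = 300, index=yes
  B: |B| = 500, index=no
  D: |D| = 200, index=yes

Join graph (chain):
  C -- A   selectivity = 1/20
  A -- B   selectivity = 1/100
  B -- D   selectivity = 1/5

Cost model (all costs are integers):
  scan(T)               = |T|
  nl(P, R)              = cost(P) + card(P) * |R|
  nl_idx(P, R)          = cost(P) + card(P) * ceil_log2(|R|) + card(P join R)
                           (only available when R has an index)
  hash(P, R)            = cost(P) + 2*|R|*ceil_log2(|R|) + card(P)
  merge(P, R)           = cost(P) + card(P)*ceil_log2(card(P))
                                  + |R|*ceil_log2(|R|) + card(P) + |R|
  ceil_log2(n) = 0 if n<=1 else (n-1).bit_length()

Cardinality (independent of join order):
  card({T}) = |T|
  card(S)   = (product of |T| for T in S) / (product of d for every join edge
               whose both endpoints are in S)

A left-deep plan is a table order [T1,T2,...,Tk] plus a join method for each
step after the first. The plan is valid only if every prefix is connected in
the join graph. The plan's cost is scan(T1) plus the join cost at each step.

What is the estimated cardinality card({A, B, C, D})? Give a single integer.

Tables in S: A(300), B(500), C(100), D(200)
Edges inside S: C-A(d=20), A-B(d=100), B-D(d=5)
numerator = 300 * 500 * 100 * 200 = 3000000000
denominator = 20 * 100 * 5 = 10000
card(S) = 3000000000 / 10000 = 300000

300000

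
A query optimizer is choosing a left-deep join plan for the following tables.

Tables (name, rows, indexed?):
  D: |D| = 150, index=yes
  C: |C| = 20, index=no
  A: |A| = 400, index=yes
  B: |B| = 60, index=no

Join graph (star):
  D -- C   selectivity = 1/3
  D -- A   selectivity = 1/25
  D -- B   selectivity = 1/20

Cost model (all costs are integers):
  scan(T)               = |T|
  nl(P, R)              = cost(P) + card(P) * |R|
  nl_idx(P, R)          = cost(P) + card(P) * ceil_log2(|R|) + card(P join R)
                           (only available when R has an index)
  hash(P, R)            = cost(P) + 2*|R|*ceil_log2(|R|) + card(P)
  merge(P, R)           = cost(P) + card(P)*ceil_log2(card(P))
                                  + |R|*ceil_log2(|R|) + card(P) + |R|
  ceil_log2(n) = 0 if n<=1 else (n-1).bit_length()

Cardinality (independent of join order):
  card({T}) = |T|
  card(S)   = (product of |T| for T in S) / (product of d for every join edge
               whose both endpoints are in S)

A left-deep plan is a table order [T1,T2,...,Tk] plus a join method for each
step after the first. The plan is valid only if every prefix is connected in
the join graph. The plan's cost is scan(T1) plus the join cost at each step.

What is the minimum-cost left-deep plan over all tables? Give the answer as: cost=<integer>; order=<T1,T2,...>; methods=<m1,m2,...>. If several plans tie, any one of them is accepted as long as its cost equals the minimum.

cost=11840; order=B,D,C,A; methods=nl_idx,hash,hash

Selinger DP (subsets sized 1..n):
  {D}: scan cost=150, card=150
  {C}: scan cost=20, card=20
  {A}: scan cost=400, card=400
  {B}: scan cost=60, card=60
  {CD}: card=1000; try (C,hash)→500, (D,nl_idx)→1180, (D,merge)→1490, (C,merge)→1620, (D,hash)→2440, (D,nl)→3020 …(+1); best=500 via (C,hash)
  {AD}: card=2400; try (D,hash)→3200, (A,nl_idx)→3900, (A,merge)→5500, (D,merge)→5750, (D,nl_idx)→6000, (A,hash)→7500 …(+2); best=3200 via (D,hash)
  {BD}: card=450; try (D,nl_idx)→990, (B,hash)→1020, (D,merge)→1830, (B,merge)→1920, (D,hash)→2520, (D,nl)→9060 …(+1); best=990 via (D,nl_idx)
  {ACD}: card=16000; try (C,hash)→5800, (A,hash)→8700, (A,merge)→15500, (A,nl_idx)→25500, (C,merge)→34520, (C,nl)→51200 …(+1); best=5800 via (C,hash)
  {BCD}: card=3000; try (C,hash)→1640, (B,hash)→2220, (C,merge)→5610, (C,nl)→9990, (B,merge)→11920, (B,nl)→60500; best=1640 via (C,hash)
  {ABD}: card=7200; try (B,hash)→6320, (A,hash)→8640, (A,merge)→9490, (A,nl_idx)→12240, (B,merge)→34820, (B,nl)→147200 …(+1); best=6320 via (B,hash)
  {ABCD}: card=48000; try (A,hash)→11840, (C,hash)→13720, (B,hash)→22520, (A,merge)→44640, (A,nl_idx)→76640, (C,merge)→107240 …(+4); best=11840 via (A,hash)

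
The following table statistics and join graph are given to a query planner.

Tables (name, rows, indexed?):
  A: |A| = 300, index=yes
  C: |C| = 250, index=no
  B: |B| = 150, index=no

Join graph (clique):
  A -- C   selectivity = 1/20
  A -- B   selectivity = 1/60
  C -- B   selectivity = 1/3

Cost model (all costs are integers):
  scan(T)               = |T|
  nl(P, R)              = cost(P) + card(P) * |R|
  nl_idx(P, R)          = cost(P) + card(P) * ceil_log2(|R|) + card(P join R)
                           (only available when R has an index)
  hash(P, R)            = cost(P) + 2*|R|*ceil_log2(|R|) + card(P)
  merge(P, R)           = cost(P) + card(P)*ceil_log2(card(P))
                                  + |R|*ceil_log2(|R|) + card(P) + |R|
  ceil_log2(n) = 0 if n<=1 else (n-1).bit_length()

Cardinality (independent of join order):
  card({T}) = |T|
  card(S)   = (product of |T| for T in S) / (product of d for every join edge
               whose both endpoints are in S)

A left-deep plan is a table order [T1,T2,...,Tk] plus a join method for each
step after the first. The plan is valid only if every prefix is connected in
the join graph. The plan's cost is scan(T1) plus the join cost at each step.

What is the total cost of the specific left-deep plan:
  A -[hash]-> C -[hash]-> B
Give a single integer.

step 1: scan A: cost=300, card=300
step 2: join C via hash
    card(P join C) = 300*250/(20) = 3750
    cost = 300 + 2*250*8 + 300 = 4600
step 3: join B via hash
    card(P join B) = 3750*150/(60*3) = 3125
    cost = 4600 + 2*150*8 + 3750 = 10750

10750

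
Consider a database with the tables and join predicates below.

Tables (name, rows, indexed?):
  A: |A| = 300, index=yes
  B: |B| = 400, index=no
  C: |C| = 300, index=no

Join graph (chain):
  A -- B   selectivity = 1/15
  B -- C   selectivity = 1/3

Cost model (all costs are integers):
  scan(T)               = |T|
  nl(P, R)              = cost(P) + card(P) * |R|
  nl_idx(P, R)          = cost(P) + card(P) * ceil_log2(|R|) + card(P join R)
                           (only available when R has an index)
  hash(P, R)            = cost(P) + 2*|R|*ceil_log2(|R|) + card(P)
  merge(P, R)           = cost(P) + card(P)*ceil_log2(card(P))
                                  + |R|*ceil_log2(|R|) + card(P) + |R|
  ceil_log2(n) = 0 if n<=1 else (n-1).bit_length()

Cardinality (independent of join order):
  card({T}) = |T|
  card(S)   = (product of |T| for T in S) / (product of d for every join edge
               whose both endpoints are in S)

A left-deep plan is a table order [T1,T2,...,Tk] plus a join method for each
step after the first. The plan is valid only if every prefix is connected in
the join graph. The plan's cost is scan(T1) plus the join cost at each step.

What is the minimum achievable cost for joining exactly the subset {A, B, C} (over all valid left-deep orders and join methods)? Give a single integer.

19600

Selinger DP over subsets of {A,B,C}:
  {A}: scan cost=300, card=300
  {B}: scan cost=400, card=400
  {C}: scan cost=300, card=300
  {AB}: card=8000; try (A,hash)→6200, (B,merge)→7300, (A,merge)→7400, (B,hash)→7800, (A,nl_idx)→12000, (B,nl)→120300 …(+1); best=6200 via (A,hash)
  {BC}: card=40000; try (C,hash)→6200, (B,merge)→7300, (C,merge)→7400, (B,hash)→7800, (B,nl)→120300, (C,nl)→120400; best=6200 via (C,hash)
  {ABC}: card=800000; try (C,hash)→19600, (A,hash)→51600, (C,merge)→121200, (A,merge)→689200, (A,nl_idx)→1166200, (C,nl)→2406200 …(+1); best=19600 via (C,hash)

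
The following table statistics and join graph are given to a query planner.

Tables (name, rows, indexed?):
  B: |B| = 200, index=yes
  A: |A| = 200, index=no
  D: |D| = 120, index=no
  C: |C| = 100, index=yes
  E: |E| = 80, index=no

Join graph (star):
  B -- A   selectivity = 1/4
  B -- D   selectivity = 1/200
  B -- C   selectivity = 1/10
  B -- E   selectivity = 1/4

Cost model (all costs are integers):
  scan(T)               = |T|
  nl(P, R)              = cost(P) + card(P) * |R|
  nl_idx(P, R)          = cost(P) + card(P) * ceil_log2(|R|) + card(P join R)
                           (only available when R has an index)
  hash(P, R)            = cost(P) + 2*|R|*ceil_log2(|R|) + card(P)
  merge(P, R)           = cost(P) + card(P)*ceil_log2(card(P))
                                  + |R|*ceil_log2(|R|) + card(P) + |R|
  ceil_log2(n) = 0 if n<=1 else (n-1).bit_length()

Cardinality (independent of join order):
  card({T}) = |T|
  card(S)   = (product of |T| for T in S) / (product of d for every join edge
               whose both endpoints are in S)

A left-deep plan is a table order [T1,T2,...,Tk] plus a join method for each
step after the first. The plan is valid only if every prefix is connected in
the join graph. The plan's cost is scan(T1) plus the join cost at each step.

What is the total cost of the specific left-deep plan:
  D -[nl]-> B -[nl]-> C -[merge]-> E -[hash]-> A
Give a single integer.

78360

step 1: scan D: cost=120, card=120
step 2: join B via nl
    card(P join B) = 120*200/(200) = 120
    cost = 120 + 120*200 = 24120
step 3: join C via nl
    card(P join C) = 120*100/(10) = 1200
    cost = 24120 + 120*100 = 36120
step 4: join E via merge
    card(P join E) = 1200*80/(4) = 24000
    cost = 36120 + 1200*11 + 80*7 + 1200 + 80 = 51160
step 5: join A via hash
    card(P join A) = 24000*200/(4) = 1200000
    cost = 51160 + 2*200*8 + 24000 = 78360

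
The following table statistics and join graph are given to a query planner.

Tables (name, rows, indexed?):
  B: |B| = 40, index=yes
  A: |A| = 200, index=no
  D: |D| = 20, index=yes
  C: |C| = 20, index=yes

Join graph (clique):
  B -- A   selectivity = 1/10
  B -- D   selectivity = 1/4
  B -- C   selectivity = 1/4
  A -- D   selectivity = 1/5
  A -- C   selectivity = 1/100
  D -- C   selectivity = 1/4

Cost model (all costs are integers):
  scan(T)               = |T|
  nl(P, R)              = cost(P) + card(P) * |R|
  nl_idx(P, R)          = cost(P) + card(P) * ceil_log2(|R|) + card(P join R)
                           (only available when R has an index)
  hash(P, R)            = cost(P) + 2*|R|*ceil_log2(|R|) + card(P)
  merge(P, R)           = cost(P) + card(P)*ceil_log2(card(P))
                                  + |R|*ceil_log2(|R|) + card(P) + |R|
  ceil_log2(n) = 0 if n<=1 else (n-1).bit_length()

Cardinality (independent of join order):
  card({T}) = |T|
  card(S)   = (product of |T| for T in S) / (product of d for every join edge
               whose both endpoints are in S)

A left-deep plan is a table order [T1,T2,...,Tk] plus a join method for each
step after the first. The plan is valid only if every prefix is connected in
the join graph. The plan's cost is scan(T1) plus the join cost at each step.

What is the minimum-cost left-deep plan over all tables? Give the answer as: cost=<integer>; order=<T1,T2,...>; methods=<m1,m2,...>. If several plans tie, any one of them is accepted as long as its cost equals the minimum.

Selinger DP (subsets sized 1..n):
  {B}: scan cost=40, card=40
  {A}: scan cost=200, card=200
  {D}: scan cost=20, card=20
  {C}: scan cost=20, card=20
  {AB}: card=800; try (B,hash)→880, (A,merge)→2120, (B,nl_idx)→2200, (B,merge)→2280, (A,hash)→3280, (A,nl)→8040 …(+1); best=880 via (B,hash)
  {BD}: card=200; try (D,hash)→280, (B,nl_idx)→340, (B,merge)→420, (D,merge)→440, (D,nl_idx)→440, (B,hash)→520 …(+2); best=280 via (D,hash)
  {BC}: card=200; try (C,hash)→280, (B,nl_idx)→340, (B,merge)→420, (C,merge)→440, (C,nl_idx)→440, (B,hash)→520 …(+2); best=280 via (C,hash)
  {AD}: card=800; try (D,hash)→600, (A,merge)→1940, (D,nl_idx)→2000, (D,merge)→2120, (A,hash)→3240, (A,nl)→4020 …(+1); best=600 via (D,hash)
  {AC}: card=40; try (C,hash)→600, (C,nl_idx)→1240, (A,merge)→1940, (C,merge)→2120, (A,hash)→3240, (A,nl)→4020 …(+1); best=600 via (C,hash)
  {CD}: card=100; try (D,nl_idx)→220, (C,nl_idx)→220, (D,hash)→240, (C,hash)→240, (D,merge)→260, (C,merge)→260 …(+2); best=220 via (D,nl_idx)
  {ABD}: card=800; try (D,hash)→1880, (B,hash)→1880, (A,hash)→3680, (A,merge)→3880, (D,nl_idx)→5680, (B,nl_idx)→6200 …(+5); best=1880 via (D,hash)
  {ABC}: card=40; try (B,nl_idx)→880, (B,hash)→1120, (B,merge)→1160, (C,hash)→1880, (B,nl)→2200, (A,hash)→3680 …(+5); best=880 via (B,nl_idx)
  {BCD}: card=250; try (D,hash)→680, (C,hash)→680, (B,hash)→800, (B,nl_idx)→1070, (B,merge)→1300, (D,nl_idx)→1530 …(+6); best=680 via (D,hash)
  {ACD}: card=40; try (D,hash)→840, (D,nl_idx)→840, (D,merge)→1000, (D,nl)→1400, (C,hash)→1600, (A,merge)→2820 …(+5); best=840 via (D,hash)
  {ABCD}: card=10; try (D,nl_idx)→1090, (B,nl_idx)→1090, (D,hash)→1120, (D,merge)→1280, (B,hash)→1360, (B,merge)→1400 …(+9); best=1090 via (D,nl_idx)

cost=1090; order=A,C,B,D; methods=hash,nl_idx,nl_idx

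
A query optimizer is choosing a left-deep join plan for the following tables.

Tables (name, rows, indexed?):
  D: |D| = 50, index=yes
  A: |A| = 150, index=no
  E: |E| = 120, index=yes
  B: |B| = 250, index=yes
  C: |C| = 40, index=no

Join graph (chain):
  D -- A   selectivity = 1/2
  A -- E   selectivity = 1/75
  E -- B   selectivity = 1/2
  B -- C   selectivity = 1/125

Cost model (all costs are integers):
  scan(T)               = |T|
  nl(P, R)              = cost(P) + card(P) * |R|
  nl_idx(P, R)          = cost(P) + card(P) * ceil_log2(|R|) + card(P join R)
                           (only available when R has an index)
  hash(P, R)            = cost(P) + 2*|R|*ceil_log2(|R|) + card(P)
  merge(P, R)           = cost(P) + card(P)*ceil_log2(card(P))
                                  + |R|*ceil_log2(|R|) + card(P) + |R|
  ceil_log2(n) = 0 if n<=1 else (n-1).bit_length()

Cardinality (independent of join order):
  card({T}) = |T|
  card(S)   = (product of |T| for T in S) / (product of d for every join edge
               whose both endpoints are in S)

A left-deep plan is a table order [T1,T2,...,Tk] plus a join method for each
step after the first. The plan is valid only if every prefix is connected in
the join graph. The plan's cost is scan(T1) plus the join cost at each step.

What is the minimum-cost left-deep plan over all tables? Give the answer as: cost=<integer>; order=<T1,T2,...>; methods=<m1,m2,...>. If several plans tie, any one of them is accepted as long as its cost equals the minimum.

Selinger DP (subsets sized 1..n):
  {D}: scan cost=50, card=50
  {A}: scan cost=150, card=150
  {E}: scan cost=120, card=120
  {B}: scan cost=250, card=250
  {C}: scan cost=40, card=40
  {AD}: card=3750; try (D,hash)→900, (A,merge)→1750, (D,merge)→1850, (A,hash)→2500, (D,nl_idx)→4800, (A,nl)→7550 …(+1); best=900 via (D,hash)
  {AE}: card=240; try (E,nl_idx)→1440, (E,hash)→1980, (A,merge)→2430, (E,merge)→2460, (A,hash)→2640, (A,nl)→18120 …(+1); best=1440 via (E,nl_idx)
  {BE}: card=15000; try (E,hash)→2180, (B,merge)→3330, (E,merge)→3460, (B,hash)→4240, (B,nl_idx)→16080, (E,nl_idx)→17000 …(+2); best=2180 via (E,hash)
  {BC}: card=80; try (B,nl_idx)→440, (C,hash)→980, (B,merge)→2570, (C,merge)→2780, (B,hash)→4080, (B,nl)→10040 …(+1); best=440 via (B,nl_idx)
  {ADE}: card=6000; try (D,hash)→2280, (D,merge)→3950, (E,hash)→6330, (D,nl_idx)→8880, (D,nl)→13440, (E,nl_idx)→33150 …(+2); best=2280 via (D,hash)
  {ABE}: card=30000; try (B,hash)→5680, (B,merge)→5850, (A,hash)→19580, (B,nl_idx)→33360, (B,nl)→61440, (A,merge)→228530 …(+1); best=5680 via (B,hash)
  {BCE}: card=4800; try (E,merge)→2040, (E,hash)→2200, (E,nl_idx)→5800, (E,nl)→10040, (C,hash)→17660, (C,merge)→227460 …(+1); best=2040 via (E,merge)
  {ABDE}: card=750000; try (B,hash)→12280, (D,hash)→36280, (B,merge)→88530, (D,merge)→486030, (B,nl_idx)→800280, (D,nl_idx)→935680 …(+2); best=12280 via (B,hash)
  {ABCE}: card=9600; try (A,hash)→9240, (C,hash)→36160, (A,merge)→70590, (C,merge)→485960, (A,nl)→722040, (C,nl)→1205680; best=9240 via (A,hash)
  {ABCDE}: card=240000; try (D,hash)→19440, (D,merge)→153590, (D,nl_idx)→306840, (D,nl)→489240, (C,hash)→762760, (C,merge)→15762560 …(+1); best=19440 via (D,hash)

cost=19440; order=C,B,E,A,D; methods=nl_idx,merge,hash,hash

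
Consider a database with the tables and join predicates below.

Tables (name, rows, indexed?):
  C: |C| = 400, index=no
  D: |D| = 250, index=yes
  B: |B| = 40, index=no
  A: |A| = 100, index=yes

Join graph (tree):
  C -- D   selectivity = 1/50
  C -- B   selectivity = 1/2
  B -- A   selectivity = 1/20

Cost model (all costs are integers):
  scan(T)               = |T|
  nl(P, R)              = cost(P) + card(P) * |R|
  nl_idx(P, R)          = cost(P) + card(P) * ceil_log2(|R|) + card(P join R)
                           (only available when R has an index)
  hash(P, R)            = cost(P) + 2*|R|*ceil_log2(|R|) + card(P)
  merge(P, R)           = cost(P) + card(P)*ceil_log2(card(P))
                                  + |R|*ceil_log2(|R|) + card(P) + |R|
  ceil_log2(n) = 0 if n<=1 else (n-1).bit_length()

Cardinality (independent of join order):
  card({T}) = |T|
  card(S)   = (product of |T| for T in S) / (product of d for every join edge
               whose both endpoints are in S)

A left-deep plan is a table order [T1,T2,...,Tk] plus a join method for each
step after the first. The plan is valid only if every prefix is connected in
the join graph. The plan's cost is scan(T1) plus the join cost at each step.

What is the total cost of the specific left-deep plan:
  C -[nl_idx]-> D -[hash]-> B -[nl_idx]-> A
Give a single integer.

step 1: scan C: cost=400, card=400
step 2: join D via nl_idx
    card(P join D) = 400*250/(50) = 2000
    cost = 400 + 400*8 + 2000 = 5600
step 3: join B via hash
    card(P join B) = 2000*40/(2) = 40000
    cost = 5600 + 2*40*6 + 2000 = 8080
step 4: join A via nl_idx
    card(P join A) = 40000*100/(20) = 200000
    cost = 8080 + 40000*7 + 200000 = 488080

488080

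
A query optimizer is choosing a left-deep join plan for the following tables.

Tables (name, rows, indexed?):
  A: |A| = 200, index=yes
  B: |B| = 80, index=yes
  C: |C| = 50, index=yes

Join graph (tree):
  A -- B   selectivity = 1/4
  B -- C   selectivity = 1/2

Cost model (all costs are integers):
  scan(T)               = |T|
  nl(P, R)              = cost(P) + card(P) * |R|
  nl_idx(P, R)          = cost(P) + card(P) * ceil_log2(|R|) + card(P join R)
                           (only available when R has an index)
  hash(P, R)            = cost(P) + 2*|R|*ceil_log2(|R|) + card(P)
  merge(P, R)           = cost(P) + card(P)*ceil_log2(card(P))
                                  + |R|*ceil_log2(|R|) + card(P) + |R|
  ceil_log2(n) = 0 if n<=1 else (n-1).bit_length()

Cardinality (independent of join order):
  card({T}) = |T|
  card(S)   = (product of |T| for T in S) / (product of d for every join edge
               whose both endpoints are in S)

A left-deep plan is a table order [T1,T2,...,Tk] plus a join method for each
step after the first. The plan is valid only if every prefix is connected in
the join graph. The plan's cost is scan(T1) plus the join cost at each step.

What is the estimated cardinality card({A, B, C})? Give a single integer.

Tables in S: A(200), B(80), C(50)
Edges inside S: A-B(d=4), B-C(d=2)
numerator = 200 * 80 * 50 = 800000
denominator = 4 * 2 = 8
card(S) = 800000 / 8 = 100000

100000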